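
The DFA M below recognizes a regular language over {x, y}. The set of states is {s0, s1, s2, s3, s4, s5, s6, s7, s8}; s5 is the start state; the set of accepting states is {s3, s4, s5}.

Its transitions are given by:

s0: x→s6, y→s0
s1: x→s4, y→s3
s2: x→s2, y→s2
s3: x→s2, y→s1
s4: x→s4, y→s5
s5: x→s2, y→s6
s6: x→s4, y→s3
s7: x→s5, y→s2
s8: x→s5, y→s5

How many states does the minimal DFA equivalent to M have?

4

First remove the unreachable states {s0,s7,s8}; 6 states remain.
Start with accepting vs non-accepting: {s3,s4,s5} | {s1,s2,s6}.
On input x, block {s3,s4,s5} splits into {s3,s5} and {s4}.
Split {s1,s2,s6} by δ(·,x) → {s1,s6} and {s2}.
Stable partition: {s3,s5} | {s1,s6} | {s4} | {s2} — 4 equivalence classes.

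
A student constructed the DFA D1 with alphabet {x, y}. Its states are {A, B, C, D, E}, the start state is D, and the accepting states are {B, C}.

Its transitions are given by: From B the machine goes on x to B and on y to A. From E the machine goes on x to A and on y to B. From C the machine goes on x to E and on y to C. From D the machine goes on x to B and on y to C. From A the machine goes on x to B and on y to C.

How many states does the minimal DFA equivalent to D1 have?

Start with accepting vs non-accepting: {B,C} | {A,D,E}.
Split {B,C} by δ(·,x) → {B} and {C}.
On input x, block {A,D,E} splits into {A,D} and {E}.
Stable partition: {B} | {A,D} | {C} | {E} — 4 equivalence classes.

4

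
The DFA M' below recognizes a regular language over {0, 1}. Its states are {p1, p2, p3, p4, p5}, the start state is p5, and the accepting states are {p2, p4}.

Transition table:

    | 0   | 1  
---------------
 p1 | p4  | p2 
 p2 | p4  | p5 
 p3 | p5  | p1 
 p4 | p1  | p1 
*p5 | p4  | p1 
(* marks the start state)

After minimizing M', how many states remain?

4

First remove the unreachable states {p3}; 4 states remain.
P0 = {p2,p4} | {p1,p5}.
Split {p2,p4} by δ(·,0) → {p2} and {p4}.
Refine {p1,p5} on symbol 1: members go to different blocks, giving {p1} and {p5}.
No further refinement is possible. Final partition (4 blocks): {p2} | {p1} | {p4} | {p5}.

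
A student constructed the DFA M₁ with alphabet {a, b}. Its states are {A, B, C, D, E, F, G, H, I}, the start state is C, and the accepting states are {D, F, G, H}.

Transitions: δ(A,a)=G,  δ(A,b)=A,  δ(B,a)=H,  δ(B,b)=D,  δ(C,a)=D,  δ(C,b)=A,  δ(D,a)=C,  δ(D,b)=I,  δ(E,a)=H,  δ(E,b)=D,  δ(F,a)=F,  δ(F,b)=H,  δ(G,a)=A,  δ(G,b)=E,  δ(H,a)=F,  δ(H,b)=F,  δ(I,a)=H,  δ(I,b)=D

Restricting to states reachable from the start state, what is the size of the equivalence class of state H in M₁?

2

Reachable states from the start: {A,C,D,E,F,G,H,I}. Unreachable: {B} — drop them.
Start with accepting vs non-accepting: {D,F,G,H} | {A,C,E,I}.
On input a, block {D,F,G,H} splits into {D,G} and {F,H}.
Split {A,C,E,I} by δ(·,a) → {A,C} and {E,I}.
The partition is now stable with 4 blocks: {D,G} | {A,C} | {F,H} | {E,I}.
The equivalence class containing H is {F,H}, of size 2.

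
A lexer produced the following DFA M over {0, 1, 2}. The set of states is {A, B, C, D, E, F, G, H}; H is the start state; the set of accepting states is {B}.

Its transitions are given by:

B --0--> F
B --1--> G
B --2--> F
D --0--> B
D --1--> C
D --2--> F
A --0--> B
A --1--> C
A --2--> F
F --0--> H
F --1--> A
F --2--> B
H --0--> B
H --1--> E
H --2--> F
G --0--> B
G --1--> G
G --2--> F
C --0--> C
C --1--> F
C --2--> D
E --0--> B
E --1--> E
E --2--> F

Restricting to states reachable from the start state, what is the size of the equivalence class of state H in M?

All states are reachable from the start state.
Start with accepting vs non-accepting: {B} | {A,C,D,E,F,G,H}.
Refine {A,C,D,E,F,G,H} on symbol 0: members go to different blocks, giving {A,D,E,G,H} and {C,F}.
Refine {A,D,E,G,H} on symbol 1: members go to different blocks, giving {E,G,H} and {A,D}.
Refine {C,F} on symbol 0: members go to different blocks, giving {C} and {F}.
Stable partition: {B} | {E,G,H} | {C} | {A,D} | {F} — 5 equivalence classes.
State H belongs to the block {E,G,H}, which has 3 states.

3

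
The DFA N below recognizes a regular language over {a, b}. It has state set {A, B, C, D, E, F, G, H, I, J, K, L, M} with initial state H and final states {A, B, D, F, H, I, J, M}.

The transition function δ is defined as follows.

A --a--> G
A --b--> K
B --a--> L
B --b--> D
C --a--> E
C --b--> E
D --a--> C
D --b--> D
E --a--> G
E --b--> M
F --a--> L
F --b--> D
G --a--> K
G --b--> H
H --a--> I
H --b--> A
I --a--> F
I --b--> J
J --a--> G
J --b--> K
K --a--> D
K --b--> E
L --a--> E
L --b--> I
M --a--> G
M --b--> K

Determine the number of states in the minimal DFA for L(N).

10

States {B} cannot be reached from the start state, so discard them.
Initial partition by acceptance: {A,D,F,H,I,J,M} | {C,E,G,K,L}.
Refine {A,D,F,H,I,J,M} on symbol a: members go to different blocks, giving {A,D,F,J,M} and {H,I}.
Refine {A,D,F,J,M} on symbol b: members go to different blocks, giving {A,J,M} and {D,F}.
On input a, block {C,E,G,K,L} splits into {C,E,G,L} and {K}.
On input a, block {C,E,G,L} splits into {C,E,L} and {G}.
Split {C,E,L} by δ(·,a) → {C,L} and {E}.
On input b, block {C,L} splits into {C} and {L}.
Refine {H,I} on symbol a: members go to different blocks, giving {H} and {I}.
Refine {D,F} on symbol a: members go to different blocks, giving {D} and {F}.
Stable partition: {A,J,M} | {C} | {H} | {D} | {K} | {G} | {E} | {L} | {I} | {F} — 10 equivalence classes.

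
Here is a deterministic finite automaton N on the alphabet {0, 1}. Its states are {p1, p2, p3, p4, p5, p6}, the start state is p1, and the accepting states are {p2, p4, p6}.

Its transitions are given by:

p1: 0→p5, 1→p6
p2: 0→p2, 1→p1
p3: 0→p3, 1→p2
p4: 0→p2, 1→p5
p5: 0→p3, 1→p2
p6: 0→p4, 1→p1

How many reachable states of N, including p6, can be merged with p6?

Every state is reachable, so we keep all 6.
P0 = {p2,p4,p6} | {p1,p3,p5}.
Stable partition: {p2,p4,p6} | {p1,p3,p5} — 2 equivalence classes.
State p6 belongs to the block {p2,p4,p6}, which has 3 states.

3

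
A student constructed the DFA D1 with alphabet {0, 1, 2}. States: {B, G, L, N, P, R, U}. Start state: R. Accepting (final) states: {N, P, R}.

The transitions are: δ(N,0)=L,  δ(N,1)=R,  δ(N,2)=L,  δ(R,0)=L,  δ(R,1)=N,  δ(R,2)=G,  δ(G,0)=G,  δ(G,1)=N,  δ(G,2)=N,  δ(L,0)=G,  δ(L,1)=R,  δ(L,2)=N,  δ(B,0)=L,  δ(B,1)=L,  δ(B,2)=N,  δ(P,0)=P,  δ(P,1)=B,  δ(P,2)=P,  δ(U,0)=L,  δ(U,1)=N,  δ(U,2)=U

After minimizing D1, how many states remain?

Reachable states from the start: {G,L,N,R}. Unreachable: {B,P,U} — drop them.
Start with accepting vs non-accepting: {N,R} | {G,L}.
The partition is now stable with 2 blocks: {N,R} | {G,L}.

2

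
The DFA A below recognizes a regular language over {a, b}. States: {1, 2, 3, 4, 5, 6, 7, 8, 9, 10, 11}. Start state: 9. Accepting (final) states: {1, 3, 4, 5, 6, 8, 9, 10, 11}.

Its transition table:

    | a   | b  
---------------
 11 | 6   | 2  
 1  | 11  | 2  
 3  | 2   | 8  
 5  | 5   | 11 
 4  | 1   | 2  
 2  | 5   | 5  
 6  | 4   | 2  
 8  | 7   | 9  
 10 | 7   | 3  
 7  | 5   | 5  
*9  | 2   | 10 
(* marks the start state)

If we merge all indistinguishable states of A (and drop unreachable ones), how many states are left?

4

Every state is reachable, so we keep all 11.
Initial partition by acceptance: {1,3,4,5,6,8,9,10,11} | {2,7}.
On input a, block {1,3,4,5,6,8,9,10,11} splits into {1,4,5,6,11} and {3,8,9,10}.
On input b, block {1,4,5,6,11} splits into {1,4,6,11} and {5}.
The partition is now stable with 4 blocks: {1,4,6,11} | {2,7} | {3,8,9,10} | {5}.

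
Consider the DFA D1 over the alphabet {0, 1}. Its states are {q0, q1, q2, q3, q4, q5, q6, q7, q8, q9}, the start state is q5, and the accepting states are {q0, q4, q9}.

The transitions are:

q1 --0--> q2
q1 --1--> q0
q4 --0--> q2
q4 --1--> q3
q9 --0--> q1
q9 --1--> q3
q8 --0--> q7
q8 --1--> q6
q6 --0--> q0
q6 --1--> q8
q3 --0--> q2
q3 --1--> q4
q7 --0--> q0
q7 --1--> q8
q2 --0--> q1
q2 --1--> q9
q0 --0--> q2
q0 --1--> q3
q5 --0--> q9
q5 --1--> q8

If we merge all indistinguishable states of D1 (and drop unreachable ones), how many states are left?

4

Initial partition by acceptance: {q0,q4,q9} | {q1,q2,q3,q5,q6,q7,q8}.
On input 0, block {q1,q2,q3,q5,q6,q7,q8} splits into {q1,q2,q3,q8} and {q5,q6,q7}.
Refine {q1,q2,q3,q8} on symbol 0: members go to different blocks, giving {q1,q2,q3} and {q8}.
Stable partition: {q0,q4,q9} | {q1,q2,q3} | {q5,q6,q7} | {q8} — 4 equivalence classes.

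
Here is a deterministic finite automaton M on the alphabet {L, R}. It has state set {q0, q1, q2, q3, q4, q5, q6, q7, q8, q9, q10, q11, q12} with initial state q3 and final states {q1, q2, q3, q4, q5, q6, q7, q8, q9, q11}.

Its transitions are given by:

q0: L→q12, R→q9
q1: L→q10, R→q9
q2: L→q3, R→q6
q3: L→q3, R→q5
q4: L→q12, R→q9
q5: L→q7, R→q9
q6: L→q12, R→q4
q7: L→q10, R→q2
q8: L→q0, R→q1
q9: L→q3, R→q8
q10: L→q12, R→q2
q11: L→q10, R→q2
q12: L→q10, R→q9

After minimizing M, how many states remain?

States {q11} cannot be reached from the start state, so discard them.
Initial partition by acceptance: {q1,q2,q3,q4,q5,q6,q7,q8,q9} | {q0,q10,q12}.
Refine {q1,q2,q3,q4,q5,q6,q7,q8,q9} on symbol L: members go to different blocks, giving {q1,q4,q6,q7,q8} and {q2,q3,q5,q9}.
Refine {q1,q4,q6,q7,q8} on symbol R: members go to different blocks, giving {q1,q4,q7} and {q6,q8}.
Refine {q2,q3,q5,q9} on symbol L: members go to different blocks, giving {q2,q3,q9} and {q5}.
Split {q2,q3,q9} by δ(·,R) → {q2,q9} and {q3}.
The partition is now stable with 6 blocks: {q1,q4,q7} | {q0,q10,q12} | {q2,q9} | {q6,q8} | {q5} | {q3}.

6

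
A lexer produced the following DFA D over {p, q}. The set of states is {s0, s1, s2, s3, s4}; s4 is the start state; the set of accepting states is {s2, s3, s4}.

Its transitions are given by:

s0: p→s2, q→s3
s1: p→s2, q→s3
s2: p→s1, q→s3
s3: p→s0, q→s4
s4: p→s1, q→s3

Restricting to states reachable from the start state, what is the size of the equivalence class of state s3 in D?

P0 = {s2,s3,s4} | {s0,s1}.
The partition is now stable with 2 blocks: {s2,s3,s4} | {s0,s1}.
The equivalence class containing s3 is {s2,s3,s4}, of size 3.

3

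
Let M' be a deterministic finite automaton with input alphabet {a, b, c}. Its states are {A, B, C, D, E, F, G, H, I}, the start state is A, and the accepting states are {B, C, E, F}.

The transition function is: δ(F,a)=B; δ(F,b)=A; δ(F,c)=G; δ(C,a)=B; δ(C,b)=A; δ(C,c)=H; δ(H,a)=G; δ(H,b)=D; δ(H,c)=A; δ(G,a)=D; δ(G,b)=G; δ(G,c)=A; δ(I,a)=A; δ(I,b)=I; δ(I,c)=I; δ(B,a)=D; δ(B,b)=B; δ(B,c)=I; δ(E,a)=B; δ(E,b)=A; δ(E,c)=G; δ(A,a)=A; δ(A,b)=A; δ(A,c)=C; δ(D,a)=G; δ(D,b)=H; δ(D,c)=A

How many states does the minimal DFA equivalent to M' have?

Reachable states from the start: {A,B,C,D,G,H,I}. Unreachable: {E,F} — drop them.
Initial partition by acceptance: {B,C} | {A,D,G,H,I}.
Refine {B,C} on symbol a: members go to different blocks, giving {B} and {C}.
Split {A,D,G,H,I} by δ(·,c) → {D,G,H,I} and {A}.
Refine {D,G,H,I} on symbol a: members go to different blocks, giving {D,G,H} and {I}.
The partition is now stable with 5 blocks: {B} | {D,G,H} | {C} | {A} | {I}.

5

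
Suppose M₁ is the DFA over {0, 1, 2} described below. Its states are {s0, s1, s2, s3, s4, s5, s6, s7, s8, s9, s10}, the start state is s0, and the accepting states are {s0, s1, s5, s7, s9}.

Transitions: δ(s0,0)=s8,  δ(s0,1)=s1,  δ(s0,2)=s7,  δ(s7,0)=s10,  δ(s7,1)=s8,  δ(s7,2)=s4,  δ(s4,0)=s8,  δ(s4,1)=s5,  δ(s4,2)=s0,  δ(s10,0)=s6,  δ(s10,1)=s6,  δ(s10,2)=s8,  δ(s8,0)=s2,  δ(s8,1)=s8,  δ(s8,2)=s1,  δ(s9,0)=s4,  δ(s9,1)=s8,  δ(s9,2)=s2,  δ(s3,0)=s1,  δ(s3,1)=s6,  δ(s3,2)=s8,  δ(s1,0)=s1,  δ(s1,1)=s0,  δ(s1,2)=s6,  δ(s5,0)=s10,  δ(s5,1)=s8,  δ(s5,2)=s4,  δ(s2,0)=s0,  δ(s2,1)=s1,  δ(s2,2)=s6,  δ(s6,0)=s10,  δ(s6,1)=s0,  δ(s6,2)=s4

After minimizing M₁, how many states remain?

8

Reachable states from the start: {s0,s1,s2,s4,s5,s6,s7,s8,s10}. Unreachable: {s3,s9} — drop them.
Start with accepting vs non-accepting: {s0,s1,s5,s7} | {s2,s4,s6,s8,s10}.
On input 0, block {s0,s1,s5,s7} splits into {s0,s5,s7} and {s1}.
On input 1, block {s0,s5,s7} splits into {s5,s7} and {s0}.
Split {s2,s4,s6,s8,s10} by δ(·,0) → {s4,s6,s8,s10} and {s2}.
Refine {s4,s6,s8,s10} on symbol 0: members go to different blocks, giving {s4,s6,s10} and {s8}.
Split {s4,s6,s10} by δ(·,0) → {s6,s10} and {s4}.
On input 1, block {s6,s10} splits into {s6} and {s10}.
Stable partition: {s5,s7} | {s6} | {s1} | {s0} | {s2} | {s8} | {s4} | {s10} — 8 equivalence classes.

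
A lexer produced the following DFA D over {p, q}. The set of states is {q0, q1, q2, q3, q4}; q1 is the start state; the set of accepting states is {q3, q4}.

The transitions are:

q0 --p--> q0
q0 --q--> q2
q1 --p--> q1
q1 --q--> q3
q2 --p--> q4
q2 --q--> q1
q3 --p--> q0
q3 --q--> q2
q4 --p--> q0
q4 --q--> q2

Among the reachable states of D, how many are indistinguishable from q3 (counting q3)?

Start with accepting vs non-accepting: {q3,q4} | {q0,q1,q2}.
On input p, block {q0,q1,q2} splits into {q0,q1} and {q2}.
Refine {q0,q1} on symbol q: members go to different blocks, giving {q0} and {q1}.
Stable partition: {q3,q4} | {q0} | {q2} | {q1} — 4 equivalence classes.
The equivalence class containing q3 is {q3,q4}, of size 2.

2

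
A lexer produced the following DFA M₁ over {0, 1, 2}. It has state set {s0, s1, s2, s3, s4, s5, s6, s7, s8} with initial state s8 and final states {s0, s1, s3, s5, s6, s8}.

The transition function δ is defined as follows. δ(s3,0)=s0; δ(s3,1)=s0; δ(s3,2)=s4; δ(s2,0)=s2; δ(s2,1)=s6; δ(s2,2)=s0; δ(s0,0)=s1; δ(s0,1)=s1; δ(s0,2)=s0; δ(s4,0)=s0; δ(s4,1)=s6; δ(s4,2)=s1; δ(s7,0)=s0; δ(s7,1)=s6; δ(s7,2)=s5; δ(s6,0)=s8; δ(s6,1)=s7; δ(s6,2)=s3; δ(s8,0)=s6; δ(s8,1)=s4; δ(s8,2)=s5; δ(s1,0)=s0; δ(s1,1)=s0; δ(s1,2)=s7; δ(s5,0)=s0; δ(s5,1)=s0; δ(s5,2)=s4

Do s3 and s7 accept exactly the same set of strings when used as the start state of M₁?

No

States {s2} cannot be reached from the start state, so discard them.
Initial partition by acceptance: {s0,s1,s3,s5,s6,s8} | {s4,s7}.
On input 1, block {s0,s1,s3,s5,s6,s8} splits into {s0,s1,s3,s5} and {s6,s8}.
Refine {s0,s1,s3,s5} on symbol 2: members go to different blocks, giving {s1,s3,s5} and {s0}.
Stable partition: {s1,s3,s5} | {s4,s7} | {s6,s8} | {s0} — 4 equivalence classes.
s3 and s7 end up in different blocks, so they are distinguishable. For instance, the string 'ε' is accepted from only s3.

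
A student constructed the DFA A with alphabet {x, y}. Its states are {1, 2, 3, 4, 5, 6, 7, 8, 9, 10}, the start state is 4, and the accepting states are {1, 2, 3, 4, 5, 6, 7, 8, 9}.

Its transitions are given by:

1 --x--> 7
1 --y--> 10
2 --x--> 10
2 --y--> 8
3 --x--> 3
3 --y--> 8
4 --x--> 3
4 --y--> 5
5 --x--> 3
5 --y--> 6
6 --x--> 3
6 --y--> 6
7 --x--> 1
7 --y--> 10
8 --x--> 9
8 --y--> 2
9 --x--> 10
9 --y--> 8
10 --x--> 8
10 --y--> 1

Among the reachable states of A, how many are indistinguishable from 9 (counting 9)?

P0 = {1,2,3,4,5,6,7,8,9} | {10}.
Split {1,2,3,4,5,6,7,8,9} by δ(·,x) → {1,3,4,5,6,7,8} and {2,9}.
Refine {1,3,4,5,6,7,8} on symbol x: members go to different blocks, giving {1,3,4,5,6,7} and {8}.
Split {1,3,4,5,6,7} by δ(·,y) → {4,5,6} and {1,7} and {3}.
No further refinement is possible. Final partition (6 blocks): {4,5,6} | {10} | {2,9} | {8} | {1,7} | {3}.
State 9 belongs to the block {2,9}, which has 2 states.

2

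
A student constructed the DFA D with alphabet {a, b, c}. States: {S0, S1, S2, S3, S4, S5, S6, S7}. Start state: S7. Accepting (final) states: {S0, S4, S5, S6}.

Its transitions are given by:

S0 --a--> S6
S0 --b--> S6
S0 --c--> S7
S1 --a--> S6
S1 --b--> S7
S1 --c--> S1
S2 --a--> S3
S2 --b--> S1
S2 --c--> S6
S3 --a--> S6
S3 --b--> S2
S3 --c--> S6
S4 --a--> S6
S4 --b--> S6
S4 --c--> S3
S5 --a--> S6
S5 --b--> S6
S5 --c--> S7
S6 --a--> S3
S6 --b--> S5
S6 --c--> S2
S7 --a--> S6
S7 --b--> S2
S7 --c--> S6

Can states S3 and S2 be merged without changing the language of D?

No

States {S0,S4} cannot be reached from the start state, so discard them.
Start with accepting vs non-accepting: {S5,S6} | {S1,S2,S3,S7}.
On input a, block {S5,S6} splits into {S5} and {S6}.
Refine {S1,S2,S3,S7} on symbol a: members go to different blocks, giving {S1,S3,S7} and {S2}.
On input b, block {S1,S3,S7} splits into {S3,S7} and {S1}.
Stable partition: {S5} | {S3,S7} | {S6} | {S2} | {S1} — 5 equivalence classes.
S3 and S2 end up in different blocks, so they are distinguishable. For instance, the string 'a' is accepted from only S3.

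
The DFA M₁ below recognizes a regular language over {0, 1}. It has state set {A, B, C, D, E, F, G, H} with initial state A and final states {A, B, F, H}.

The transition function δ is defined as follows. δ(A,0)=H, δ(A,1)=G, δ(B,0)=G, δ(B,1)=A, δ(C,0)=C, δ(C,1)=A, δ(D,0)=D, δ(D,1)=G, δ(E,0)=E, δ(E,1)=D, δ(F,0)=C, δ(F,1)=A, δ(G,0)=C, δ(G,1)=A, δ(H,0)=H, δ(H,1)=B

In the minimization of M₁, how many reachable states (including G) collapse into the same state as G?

States {D,E,F} cannot be reached from the start state, so discard them.
Start with accepting vs non-accepting: {A,B,H} | {C,G}.
On input 0, block {A,B,H} splits into {A,H} and {B}.
Split {A,H} by δ(·,1) → {A} and {H}.
Stable partition: {A} | {C,G} | {B} | {H} — 4 equivalence classes.
State G belongs to the block {C,G}, which has 2 states.

2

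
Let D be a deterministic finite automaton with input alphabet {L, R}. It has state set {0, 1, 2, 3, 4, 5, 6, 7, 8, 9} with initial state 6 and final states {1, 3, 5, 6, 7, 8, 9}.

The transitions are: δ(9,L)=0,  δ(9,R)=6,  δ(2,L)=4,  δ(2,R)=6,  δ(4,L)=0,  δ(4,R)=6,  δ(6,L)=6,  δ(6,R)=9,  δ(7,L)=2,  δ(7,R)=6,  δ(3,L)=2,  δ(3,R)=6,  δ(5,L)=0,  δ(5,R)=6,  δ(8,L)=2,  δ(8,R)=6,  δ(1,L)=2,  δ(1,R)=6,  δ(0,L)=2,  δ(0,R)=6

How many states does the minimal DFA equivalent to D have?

Reachable states from the start: {0,2,4,6,9}. Unreachable: {1,3,5,7,8} — drop them.
Start with accepting vs non-accepting: {6,9} | {0,2,4}.
Refine {6,9} on symbol L: members go to different blocks, giving {6} and {9}.
Stable partition: {6} | {0,2,4} | {9} — 3 equivalence classes.

3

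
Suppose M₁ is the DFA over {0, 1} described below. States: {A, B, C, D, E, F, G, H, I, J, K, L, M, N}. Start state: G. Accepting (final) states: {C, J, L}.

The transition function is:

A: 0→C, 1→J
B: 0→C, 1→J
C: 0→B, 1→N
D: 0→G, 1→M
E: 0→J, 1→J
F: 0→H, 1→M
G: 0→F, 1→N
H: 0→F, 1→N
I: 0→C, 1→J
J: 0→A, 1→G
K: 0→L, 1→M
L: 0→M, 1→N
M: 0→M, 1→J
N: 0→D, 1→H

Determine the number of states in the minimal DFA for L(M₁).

5

States {E,I,K,L} cannot be reached from the start state, so discard them.
P0 = {C,J} | {A,B,D,F,G,H,M,N}.
Split {A,B,D,F,G,H,M,N} by δ(·,0) → {D,F,G,H,M,N} and {A,B}.
Refine {D,F,G,H,M,N} on symbol 1: members go to different blocks, giving {D,F,G,H,N} and {M}.
Split {D,F,G,H,N} by δ(·,1) → {G,H,N} and {D,F}.
Stable partition: {C,J} | {G,H,N} | {A,B} | {M} | {D,F} — 5 equivalence classes.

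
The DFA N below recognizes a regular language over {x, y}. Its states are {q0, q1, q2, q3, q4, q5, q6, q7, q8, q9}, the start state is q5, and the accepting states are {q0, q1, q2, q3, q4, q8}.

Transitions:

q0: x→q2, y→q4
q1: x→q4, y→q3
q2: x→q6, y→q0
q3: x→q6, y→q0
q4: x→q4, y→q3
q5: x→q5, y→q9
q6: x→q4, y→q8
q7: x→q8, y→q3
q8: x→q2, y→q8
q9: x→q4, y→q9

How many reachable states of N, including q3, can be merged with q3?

2

First remove the unreachable states {q1,q7}; 8 states remain.
Start with accepting vs non-accepting: {q0,q2,q3,q4,q8} | {q5,q6,q9}.
On input x, block {q0,q2,q3,q4,q8} splits into {q0,q4,q8} and {q2,q3}.
Refine {q0,q4,q8} on symbol x: members go to different blocks, giving {q0,q8} and {q4}.
Split {q0,q8} by δ(·,y) → {q0} and {q8}.
Split {q5,q6,q9} by δ(·,x) → {q6,q9} and {q5}.
Refine {q6,q9} on symbol y: members go to different blocks, giving {q6} and {q9}.
Stable partition: {q0} | {q6} | {q2,q3} | {q4} | {q8} | {q5} | {q9} — 7 equivalence classes.
The equivalence class containing q3 is {q2,q3}, of size 2.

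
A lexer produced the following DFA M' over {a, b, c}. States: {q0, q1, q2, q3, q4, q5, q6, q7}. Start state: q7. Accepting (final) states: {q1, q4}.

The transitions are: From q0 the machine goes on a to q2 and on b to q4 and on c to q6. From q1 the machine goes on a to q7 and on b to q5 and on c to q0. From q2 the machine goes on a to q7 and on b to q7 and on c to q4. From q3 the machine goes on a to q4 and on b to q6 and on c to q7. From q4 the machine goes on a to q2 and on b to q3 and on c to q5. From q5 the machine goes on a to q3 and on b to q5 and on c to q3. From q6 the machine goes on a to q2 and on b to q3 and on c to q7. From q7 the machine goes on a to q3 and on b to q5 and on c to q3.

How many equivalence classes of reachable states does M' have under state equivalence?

5

First remove the unreachable states {q0,q1}; 6 states remain.
Initial partition by acceptance: {q4} | {q2,q3,q5,q6,q7}.
Refine {q2,q3,q5,q6,q7} on symbol a: members go to different blocks, giving {q2,q5,q6,q7} and {q3}.
Split {q2,q5,q6,q7} by δ(·,a) → {q2,q6} and {q5,q7}.
On input a, block {q2,q6} splits into {q2} and {q6}.
Stable partition: {q4} | {q2} | {q3} | {q5,q7} | {q6} — 5 equivalence classes.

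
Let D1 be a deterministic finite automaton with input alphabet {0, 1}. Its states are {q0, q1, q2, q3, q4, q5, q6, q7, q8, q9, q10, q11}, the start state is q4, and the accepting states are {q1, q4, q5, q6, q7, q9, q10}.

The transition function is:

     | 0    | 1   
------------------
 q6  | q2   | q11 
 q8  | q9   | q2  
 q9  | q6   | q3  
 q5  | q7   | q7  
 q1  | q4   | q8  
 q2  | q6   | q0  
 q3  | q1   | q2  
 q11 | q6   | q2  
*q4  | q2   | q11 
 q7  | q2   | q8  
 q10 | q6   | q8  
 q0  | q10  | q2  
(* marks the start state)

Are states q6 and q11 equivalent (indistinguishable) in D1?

No

Reachable states from the start: {q0,q1,q2,q3,q4,q6,q8,q9,q10,q11}. Unreachable: {q5,q7} — drop them.
Initial partition by acceptance: {q1,q4,q6,q9,q10} | {q0,q2,q3,q8,q11}.
Refine {q1,q4,q6,q9,q10} on symbol 0: members go to different blocks, giving {q1,q9,q10} and {q4,q6}.
On input 0, block {q0,q2,q3,q8,q11} splits into {q0,q3,q8} and {q2,q11}.
Refine {q2,q11} on symbol 1: members go to different blocks, giving {q2} and {q11}.
No further refinement is possible. Final partition (5 blocks): {q1,q9,q10} | {q0,q3,q8} | {q4,q6} | {q2} | {q11}.
q6 and q11 end up in different blocks, so they are distinguishable. For instance, the string 'ε' is accepted from only q6.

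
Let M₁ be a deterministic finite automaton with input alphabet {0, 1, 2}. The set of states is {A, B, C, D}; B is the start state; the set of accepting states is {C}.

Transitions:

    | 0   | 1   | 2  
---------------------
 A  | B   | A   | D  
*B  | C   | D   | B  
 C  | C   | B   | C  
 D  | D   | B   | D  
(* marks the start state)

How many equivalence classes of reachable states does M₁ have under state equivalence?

First remove the unreachable states {A}; 3 states remain.
P0 = {C} | {B,D}.
Split {B,D} by δ(·,0) → {B} and {D}.
Stable partition: {C} | {B} | {D} — 3 equivalence classes.

3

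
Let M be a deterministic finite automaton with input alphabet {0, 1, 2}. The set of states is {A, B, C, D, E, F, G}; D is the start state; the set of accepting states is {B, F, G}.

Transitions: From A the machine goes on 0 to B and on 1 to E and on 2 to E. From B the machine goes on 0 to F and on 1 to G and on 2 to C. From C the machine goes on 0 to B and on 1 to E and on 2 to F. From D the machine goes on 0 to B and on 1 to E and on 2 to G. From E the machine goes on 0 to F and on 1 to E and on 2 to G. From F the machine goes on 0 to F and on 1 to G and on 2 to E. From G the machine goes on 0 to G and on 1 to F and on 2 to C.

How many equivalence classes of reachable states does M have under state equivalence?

First remove the unreachable states {A}; 6 states remain.
Start with accepting vs non-accepting: {B,F,G} | {C,D,E}.
The partition is now stable with 2 blocks: {B,F,G} | {C,D,E}.

2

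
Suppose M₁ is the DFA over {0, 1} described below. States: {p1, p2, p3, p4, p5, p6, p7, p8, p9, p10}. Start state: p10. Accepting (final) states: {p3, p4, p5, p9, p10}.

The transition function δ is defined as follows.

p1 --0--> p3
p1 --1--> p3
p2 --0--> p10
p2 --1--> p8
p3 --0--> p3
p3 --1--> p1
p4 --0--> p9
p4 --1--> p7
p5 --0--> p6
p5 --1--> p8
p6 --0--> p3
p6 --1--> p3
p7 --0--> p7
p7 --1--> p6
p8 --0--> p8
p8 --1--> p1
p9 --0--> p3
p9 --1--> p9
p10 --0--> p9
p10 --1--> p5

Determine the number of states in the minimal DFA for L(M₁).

Reachable states from the start: {p1,p3,p5,p6,p8,p9,p10}. Unreachable: {p2,p4,p7} — drop them.
Start with accepting vs non-accepting: {p3,p5,p9,p10} | {p1,p6,p8}.
Split {p3,p5,p9,p10} by δ(·,0) → {p3,p9,p10} and {p5}.
Split {p3,p9,p10} by δ(·,1) → {p3} and {p9} and {p10}.
On input 0, block {p1,p6,p8} splits into {p1,p6} and {p8}.
The partition is now stable with 6 blocks: {p3} | {p1,p6} | {p5} | {p9} | {p10} | {p8}.

6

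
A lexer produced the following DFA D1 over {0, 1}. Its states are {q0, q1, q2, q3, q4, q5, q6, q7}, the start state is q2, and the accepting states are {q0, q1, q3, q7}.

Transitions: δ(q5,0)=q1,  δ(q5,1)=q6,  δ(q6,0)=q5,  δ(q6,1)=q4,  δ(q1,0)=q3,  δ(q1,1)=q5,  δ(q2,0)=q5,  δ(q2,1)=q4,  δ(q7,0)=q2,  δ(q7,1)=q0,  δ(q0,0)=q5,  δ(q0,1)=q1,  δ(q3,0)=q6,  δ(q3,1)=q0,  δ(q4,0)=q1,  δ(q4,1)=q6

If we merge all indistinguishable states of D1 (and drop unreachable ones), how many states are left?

Reachable states from the start: {q0,q1,q2,q3,q4,q5,q6}. Unreachable: {q7} — drop them.
Initial partition by acceptance: {q0,q1,q3} | {q2,q4,q5,q6}.
Refine {q0,q1,q3} on symbol 0: members go to different blocks, giving {q0,q3} and {q1}.
Refine {q0,q3} on symbol 1: members go to different blocks, giving {q0} and {q3}.
Refine {q2,q4,q5,q6} on symbol 0: members go to different blocks, giving {q2,q6} and {q4,q5}.
No further refinement is possible. Final partition (5 blocks): {q0} | {q2,q6} | {q1} | {q3} | {q4,q5}.

5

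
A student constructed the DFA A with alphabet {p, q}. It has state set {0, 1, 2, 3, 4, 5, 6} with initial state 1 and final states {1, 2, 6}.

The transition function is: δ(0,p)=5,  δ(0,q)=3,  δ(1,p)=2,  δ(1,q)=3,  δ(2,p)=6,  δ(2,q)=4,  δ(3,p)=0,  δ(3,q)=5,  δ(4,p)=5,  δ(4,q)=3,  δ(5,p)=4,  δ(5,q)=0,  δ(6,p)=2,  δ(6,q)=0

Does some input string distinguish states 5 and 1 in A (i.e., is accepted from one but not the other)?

All states are reachable from the start state.
P0 = {1,2,6} | {0,3,4,5}.
The partition is now stable with 2 blocks: {1,2,6} | {0,3,4,5}.
5 and 1 end up in different blocks, so they are distinguishable. For instance, the string 'ε' is accepted from only 1.

Yes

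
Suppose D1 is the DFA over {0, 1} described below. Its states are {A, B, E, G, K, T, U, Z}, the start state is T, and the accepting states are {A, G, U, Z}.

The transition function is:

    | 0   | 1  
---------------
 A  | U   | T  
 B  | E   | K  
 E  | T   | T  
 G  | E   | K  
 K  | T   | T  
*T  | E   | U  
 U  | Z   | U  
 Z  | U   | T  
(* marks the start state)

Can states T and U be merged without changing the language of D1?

No

First remove the unreachable states {A,B,G,K}; 4 states remain.
Initial partition by acceptance: {U,Z} | {E,T}.
On input 1, block {U,Z} splits into {Z} and {U}.
On input 1, block {E,T} splits into {E} and {T}.
The partition is now stable with 4 blocks: {Z} | {E} | {U} | {T}.
T and U end up in different blocks, so they are distinguishable. For instance, the string 'ε' is accepted from only U.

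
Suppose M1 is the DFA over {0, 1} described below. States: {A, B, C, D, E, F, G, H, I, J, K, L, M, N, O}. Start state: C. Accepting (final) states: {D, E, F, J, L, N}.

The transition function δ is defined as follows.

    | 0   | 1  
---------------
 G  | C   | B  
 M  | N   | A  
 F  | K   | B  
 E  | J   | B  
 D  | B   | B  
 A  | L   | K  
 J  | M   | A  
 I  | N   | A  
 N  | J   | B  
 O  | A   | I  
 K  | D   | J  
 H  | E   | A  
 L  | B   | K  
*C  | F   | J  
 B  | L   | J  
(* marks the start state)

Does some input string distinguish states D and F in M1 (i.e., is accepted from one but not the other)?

No

Reachable states from the start: {A,B,C,D,F,J,K,L,M,N}. Unreachable: {E,G,H,I,O} — drop them.
Initial partition by acceptance: {D,F,J,L,N} | {A,B,C,K,M}.
On input 0, block {D,F,J,L,N} splits into {D,F,J,L} and {N}.
Split {A,B,C,K,M} by δ(·,0) → {A,B,C,K} and {M}.
Refine {D,F,J,L} on symbol 0: members go to different blocks, giving {D,F,L} and {J}.
Split {A,B,C,K} by δ(·,1) → {B,C,K} and {A}.
No further refinement is possible. Final partition (6 blocks): {D,F,L} | {B,C,K} | {N} | {M} | {J} | {A}.
D and F lie in the same block of the stable partition, so they are equivalent — no string distinguishes them.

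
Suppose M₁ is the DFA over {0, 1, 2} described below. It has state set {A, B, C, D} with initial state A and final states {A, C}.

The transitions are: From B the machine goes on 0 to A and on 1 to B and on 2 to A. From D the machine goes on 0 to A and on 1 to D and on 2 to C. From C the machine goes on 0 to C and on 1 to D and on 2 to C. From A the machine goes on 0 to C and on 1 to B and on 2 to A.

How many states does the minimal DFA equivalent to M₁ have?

All states are reachable from the start state.
Initial partition by acceptance: {A,C} | {B,D}.
No further refinement is possible. Final partition (2 blocks): {A,C} | {B,D}.

2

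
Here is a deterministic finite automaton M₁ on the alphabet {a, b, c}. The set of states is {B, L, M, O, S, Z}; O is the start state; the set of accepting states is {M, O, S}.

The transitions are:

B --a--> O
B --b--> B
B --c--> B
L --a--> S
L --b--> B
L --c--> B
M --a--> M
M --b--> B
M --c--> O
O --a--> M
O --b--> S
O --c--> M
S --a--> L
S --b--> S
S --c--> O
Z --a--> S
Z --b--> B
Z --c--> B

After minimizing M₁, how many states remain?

5

First remove the unreachable states {Z}; 5 states remain.
Initial partition by acceptance: {M,O,S} | {B,L}.
Refine {M,O,S} on symbol a: members go to different blocks, giving {M,O} and {S}.
Split {M,O} by δ(·,b) → {O} and {M}.
Refine {B,L} on symbol a: members go to different blocks, giving {L} and {B}.
No further refinement is possible. Final partition (5 blocks): {O} | {L} | {S} | {M} | {B}.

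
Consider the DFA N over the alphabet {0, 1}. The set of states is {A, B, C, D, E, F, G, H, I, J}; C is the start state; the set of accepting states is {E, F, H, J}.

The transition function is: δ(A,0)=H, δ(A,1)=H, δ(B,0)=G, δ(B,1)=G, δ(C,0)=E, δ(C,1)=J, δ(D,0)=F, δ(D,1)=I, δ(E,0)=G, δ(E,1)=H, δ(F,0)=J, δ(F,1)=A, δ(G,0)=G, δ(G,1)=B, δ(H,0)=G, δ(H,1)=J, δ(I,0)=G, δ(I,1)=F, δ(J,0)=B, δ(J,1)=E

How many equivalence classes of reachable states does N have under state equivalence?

States {A,D,F,I} cannot be reached from the start state, so discard them.
Start with accepting vs non-accepting: {E,H,J} | {B,C,G}.
Refine {B,C,G} on symbol 0: members go to different blocks, giving {B,G} and {C}.
No further refinement is possible. Final partition (3 blocks): {E,H,J} | {B,G} | {C}.

3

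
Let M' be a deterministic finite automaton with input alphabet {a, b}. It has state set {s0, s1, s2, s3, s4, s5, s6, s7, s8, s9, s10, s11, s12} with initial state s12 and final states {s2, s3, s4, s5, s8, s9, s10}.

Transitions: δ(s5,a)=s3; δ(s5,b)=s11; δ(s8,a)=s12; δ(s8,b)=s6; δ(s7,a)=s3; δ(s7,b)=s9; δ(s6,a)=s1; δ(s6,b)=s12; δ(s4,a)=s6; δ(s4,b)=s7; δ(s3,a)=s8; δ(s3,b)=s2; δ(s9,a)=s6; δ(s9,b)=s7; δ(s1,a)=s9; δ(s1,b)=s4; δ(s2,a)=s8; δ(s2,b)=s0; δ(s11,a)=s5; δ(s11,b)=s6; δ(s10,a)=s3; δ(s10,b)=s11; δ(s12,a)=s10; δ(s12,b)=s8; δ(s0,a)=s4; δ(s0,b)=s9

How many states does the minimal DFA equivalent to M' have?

Start with accepting vs non-accepting: {s2,s3,s4,s5,s8,s9,s10} | {s0,s1,s6,s7,s11,s12}.
On input a, block {s2,s3,s4,s5,s8,s9,s10} splits into {s2,s3,s5,s10} and {s4,s8,s9}.
Refine {s2,s3,s5,s10} on symbol a: members go to different blocks, giving {s2,s3} and {s5,s10}.
Refine {s2,s3} on symbol b: members go to different blocks, giving {s2} and {s3}.
On input a, block {s0,s1,s6,s7,s11,s12} splits into {s0,s1} and {s11,s12} and {s6} and {s7}.
On input a, block {s4,s8,s9} splits into {s4,s9} and {s8}.
Split {s11,s12} by δ(·,b) → {s11} and {s12}.
No further refinement is possible. Final partition (10 blocks): {s2} | {s0,s1} | {s4,s9} | {s5,s10} | {s3} | {s11} | {s6} | {s7} | {s8} | {s12}.

10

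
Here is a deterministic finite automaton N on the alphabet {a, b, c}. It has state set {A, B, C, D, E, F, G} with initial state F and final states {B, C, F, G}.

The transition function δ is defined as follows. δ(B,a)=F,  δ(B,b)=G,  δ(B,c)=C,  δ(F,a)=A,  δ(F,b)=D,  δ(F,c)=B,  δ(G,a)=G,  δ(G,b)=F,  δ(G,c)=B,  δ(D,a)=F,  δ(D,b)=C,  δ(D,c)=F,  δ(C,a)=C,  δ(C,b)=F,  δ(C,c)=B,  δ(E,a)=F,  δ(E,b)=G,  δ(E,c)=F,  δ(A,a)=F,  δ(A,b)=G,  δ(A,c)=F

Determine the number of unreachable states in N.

No path from F leads to E; the other 6 states are all reachable.

1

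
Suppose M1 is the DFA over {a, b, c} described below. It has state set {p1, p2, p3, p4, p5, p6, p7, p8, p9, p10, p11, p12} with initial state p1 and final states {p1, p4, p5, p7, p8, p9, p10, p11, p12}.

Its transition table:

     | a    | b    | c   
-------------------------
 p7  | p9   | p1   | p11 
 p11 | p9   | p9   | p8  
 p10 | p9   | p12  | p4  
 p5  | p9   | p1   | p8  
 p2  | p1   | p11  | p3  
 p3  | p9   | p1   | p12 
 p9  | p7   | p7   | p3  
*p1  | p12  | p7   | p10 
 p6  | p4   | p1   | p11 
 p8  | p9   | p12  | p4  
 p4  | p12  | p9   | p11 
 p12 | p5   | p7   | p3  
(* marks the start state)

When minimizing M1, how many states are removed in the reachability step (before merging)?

No path from p1 leads to p2, p6; the other 10 states are all reachable.

2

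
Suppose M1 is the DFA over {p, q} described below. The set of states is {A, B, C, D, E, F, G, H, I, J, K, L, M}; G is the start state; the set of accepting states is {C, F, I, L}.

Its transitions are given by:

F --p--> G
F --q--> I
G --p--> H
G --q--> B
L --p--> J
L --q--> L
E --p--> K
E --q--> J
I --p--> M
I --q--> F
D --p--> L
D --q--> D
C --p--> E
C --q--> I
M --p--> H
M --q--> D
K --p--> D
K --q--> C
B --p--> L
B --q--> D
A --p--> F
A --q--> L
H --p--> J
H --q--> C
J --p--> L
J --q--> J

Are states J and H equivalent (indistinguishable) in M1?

First remove the unreachable states {A}; 12 states remain.
P0 = {C,F,I,L} | {B,D,E,G,H,J,K,M}.
Refine {B,D,E,G,H,J,K,M} on symbol p: members go to different blocks, giving {E,G,H,K,M} and {B,D,J}.
Split {C,F,I,L} by δ(·,p) → {C,F,I} and {L}.
On input p, block {E,G,H,K,M} splits into {E,G,M} and {H,K}.
The partition is now stable with 5 blocks: {C,F,I} | {E,G,M} | {B,D,J} | {L} | {H,K}.
J and H end up in different blocks, so they are distinguishable. For instance, the string 'p' is accepted from only J.

No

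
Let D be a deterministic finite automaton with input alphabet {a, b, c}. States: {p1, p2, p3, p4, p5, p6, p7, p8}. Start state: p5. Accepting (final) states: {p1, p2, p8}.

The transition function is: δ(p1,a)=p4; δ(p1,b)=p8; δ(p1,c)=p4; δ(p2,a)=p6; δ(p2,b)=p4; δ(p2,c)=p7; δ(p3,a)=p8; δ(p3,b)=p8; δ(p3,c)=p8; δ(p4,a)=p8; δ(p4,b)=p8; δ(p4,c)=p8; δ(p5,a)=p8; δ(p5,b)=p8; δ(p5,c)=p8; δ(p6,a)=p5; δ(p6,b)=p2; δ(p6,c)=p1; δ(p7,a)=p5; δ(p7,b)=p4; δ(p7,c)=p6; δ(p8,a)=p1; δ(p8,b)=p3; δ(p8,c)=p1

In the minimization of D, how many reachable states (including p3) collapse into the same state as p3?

3

Reachable states from the start: {p1,p3,p4,p5,p8}. Unreachable: {p2,p6,p7} — drop them.
Start with accepting vs non-accepting: {p1,p8} | {p3,p4,p5}.
Refine {p1,p8} on symbol a: members go to different blocks, giving {p1} and {p8}.
The partition is now stable with 3 blocks: {p1} | {p3,p4,p5} | {p8}.
State p3 belongs to the block {p3,p4,p5}, which has 3 states.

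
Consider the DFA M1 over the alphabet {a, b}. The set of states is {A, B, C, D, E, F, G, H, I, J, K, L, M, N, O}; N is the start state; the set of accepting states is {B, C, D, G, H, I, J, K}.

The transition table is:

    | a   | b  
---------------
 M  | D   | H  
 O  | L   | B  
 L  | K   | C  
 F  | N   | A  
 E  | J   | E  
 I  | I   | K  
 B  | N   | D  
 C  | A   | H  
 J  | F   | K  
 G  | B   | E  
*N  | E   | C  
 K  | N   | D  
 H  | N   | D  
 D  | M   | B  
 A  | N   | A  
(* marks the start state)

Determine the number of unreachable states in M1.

BFS from N reaches {A, B, C, D, E, F, H, J, K, M, N}; the 4 state(s) G, I, L, O are never visited.

4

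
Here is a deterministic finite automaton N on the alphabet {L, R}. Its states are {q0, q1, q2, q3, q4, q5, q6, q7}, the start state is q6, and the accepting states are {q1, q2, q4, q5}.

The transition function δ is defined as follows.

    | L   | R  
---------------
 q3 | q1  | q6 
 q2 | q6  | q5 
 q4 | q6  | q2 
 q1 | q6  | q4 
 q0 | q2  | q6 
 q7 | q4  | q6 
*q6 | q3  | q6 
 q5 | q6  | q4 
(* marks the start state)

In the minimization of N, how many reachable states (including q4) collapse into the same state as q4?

4

States {q0,q7} cannot be reached from the start state, so discard them.
Initial partition by acceptance: {q1,q2,q4,q5} | {q3,q6}.
Split {q3,q6} by δ(·,L) → {q3} and {q6}.
The partition is now stable with 3 blocks: {q1,q2,q4,q5} | {q3} | {q6}.
The equivalence class containing q4 is {q1,q2,q4,q5}, of size 4.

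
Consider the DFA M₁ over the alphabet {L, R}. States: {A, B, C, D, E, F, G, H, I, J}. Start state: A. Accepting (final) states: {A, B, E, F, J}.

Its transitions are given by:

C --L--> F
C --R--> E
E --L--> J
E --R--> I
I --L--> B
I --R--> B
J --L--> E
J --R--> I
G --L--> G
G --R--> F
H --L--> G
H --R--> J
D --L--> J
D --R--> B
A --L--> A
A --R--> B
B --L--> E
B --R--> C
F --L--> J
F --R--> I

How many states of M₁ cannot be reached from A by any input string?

3

BFS from A reaches {A, B, C, E, F, I, J}; the 3 state(s) D, G, H are never visited.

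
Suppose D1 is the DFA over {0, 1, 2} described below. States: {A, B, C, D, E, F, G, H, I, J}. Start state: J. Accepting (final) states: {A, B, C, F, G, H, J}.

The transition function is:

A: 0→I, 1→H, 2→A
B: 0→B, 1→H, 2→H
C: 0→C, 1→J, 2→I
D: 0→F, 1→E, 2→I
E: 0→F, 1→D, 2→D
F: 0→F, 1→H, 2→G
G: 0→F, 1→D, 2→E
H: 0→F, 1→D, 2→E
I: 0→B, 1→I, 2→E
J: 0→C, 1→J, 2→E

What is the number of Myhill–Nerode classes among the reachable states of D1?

Reachable states from the start: {B,C,D,E,F,G,H,I,J}. Unreachable: {A} — drop them.
P0 = {B,C,F,G,H,J} | {D,E,I}.
Split {B,C,F,G,H,J} by δ(·,1) → {B,C,F,J} and {G,H}.
Refine {B,C,F,J} on symbol 1: members go to different blocks, giving {B,F} and {C,J}.
The partition is now stable with 4 blocks: {B,F} | {D,E,I} | {G,H} | {C,J}.

4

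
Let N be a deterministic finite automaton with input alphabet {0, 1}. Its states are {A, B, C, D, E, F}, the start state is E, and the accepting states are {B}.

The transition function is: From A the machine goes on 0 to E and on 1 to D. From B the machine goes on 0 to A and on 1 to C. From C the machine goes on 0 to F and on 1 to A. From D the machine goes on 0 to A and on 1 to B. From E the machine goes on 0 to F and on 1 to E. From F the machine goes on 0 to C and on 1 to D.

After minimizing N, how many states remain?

Initial partition by acceptance: {B} | {A,C,D,E,F}.
On input 1, block {A,C,D,E,F} splits into {A,C,E,F} and {D}.
Refine {A,C,E,F} on symbol 1: members go to different blocks, giving {A,F} and {C,E}.
Split {C,E} by δ(·,1) → {C} and {E}.
Refine {A,F} on symbol 0: members go to different blocks, giving {A} and {F}.
The partition is now stable with 6 blocks: {B} | {A} | {D} | {C} | {E} | {F}.

6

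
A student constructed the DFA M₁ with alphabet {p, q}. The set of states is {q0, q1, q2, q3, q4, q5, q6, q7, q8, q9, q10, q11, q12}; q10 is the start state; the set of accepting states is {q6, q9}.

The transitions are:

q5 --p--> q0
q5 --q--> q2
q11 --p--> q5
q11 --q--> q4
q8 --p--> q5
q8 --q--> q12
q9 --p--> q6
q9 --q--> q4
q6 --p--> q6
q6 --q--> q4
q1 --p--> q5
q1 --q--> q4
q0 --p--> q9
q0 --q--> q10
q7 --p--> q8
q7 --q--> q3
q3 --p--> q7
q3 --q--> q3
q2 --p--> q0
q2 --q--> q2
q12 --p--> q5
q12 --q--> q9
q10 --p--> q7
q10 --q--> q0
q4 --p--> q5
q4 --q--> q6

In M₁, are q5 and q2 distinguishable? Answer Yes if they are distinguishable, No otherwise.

No

Reachable states from the start: {q0,q2,q3,q4,q5,q6,q7,q8,q9,q10,q12}. Unreachable: {q1,q11} — drop them.
P0 = {q6,q9} | {q0,q2,q3,q4,q5,q7,q8,q10,q12}.
Split {q0,q2,q3,q4,q5,q7,q8,q10,q12} by δ(·,p) → {q2,q3,q4,q5,q7,q8,q10,q12} and {q0}.
Refine {q2,q3,q4,q5,q7,q8,q10,q12} on symbol p: members go to different blocks, giving {q3,q4,q7,q8,q10,q12} and {q2,q5}.
Split {q3,q4,q7,q8,q10,q12} by δ(·,p) → {q3,q7,q10} and {q4,q8,q12}.
On input p, block {q3,q7,q10} splits into {q3,q10} and {q7}.
Split {q3,q10} by δ(·,q) → {q3} and {q10}.
Split {q4,q8,q12} by δ(·,q) → {q4,q12} and {q8}.
The partition is now stable with 8 blocks: {q6,q9} | {q3} | {q0} | {q2,q5} | {q4,q12} | {q7} | {q10} | {q8}.
q5 and q2 lie in the same block of the stable partition, so they are equivalent — no string distinguishes them.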